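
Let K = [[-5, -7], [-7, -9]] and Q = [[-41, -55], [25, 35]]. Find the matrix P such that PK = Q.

K is on the right of P, so right-multiply by K⁻¹: P = QK⁻¹.
det K = -4; the adjugate gives K⁻¹ = [[9/4, -7/4], [-7/4, 5/4]].
P = QK⁻¹ = [[-41, -55], [25, 35]] · [[9/4, -7/4], [-7/4, 5/4]] = [[4, 3], [-5, 0]].

P = [[4, 3], [-5, 0]]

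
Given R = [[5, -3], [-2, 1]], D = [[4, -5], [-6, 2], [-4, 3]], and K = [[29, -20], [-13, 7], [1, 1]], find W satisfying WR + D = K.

WR = K − D = [[25, -15], [-7, 5], [5, -2]].
Right-multiplying both sides by R⁻¹ gives W = (K − D)R⁻¹.
det R = -1; the adjugate gives R⁻¹ = [[-1, -3], [-2, -5]].
W = (K − D)R⁻¹ = [[5, 0], [-3, -4], [-1, -5]].

W = [[5, 0], [-3, -4], [-1, -5]]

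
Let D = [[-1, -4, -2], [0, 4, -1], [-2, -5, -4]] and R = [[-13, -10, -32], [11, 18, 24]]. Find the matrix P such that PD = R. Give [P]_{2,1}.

D is on the right of P, so right-multiply by D⁻¹: P = RD⁻¹.
det D = -3; the adjugate gives D⁻¹ = [[7, 2, -4], [-2/3, 0, 1/3], [-8/3, -1, 4/3]].
P = RD⁻¹ = [[-13, -10, -32], [11, 18, 24]] · [[7, 2, -4], [-2/3, 0, 1/3], [-8/3, -1, 4/3]] = [[1, 6, 6], [1, -2, -6]].

1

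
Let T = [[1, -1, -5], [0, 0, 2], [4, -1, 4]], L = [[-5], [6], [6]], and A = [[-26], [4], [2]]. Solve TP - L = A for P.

P = [[-2], [4], [5]]

TP = A + L = [[-31], [10], [8]].
T is on the left of P, so left-multiply by T⁻¹: P = T⁻¹(A + L).
det T = -6, so T⁻¹ = [[-1/3, -3/2, 1/3], [-4/3, -4, 1/3], [0, 1/2, 0]].
P = T⁻¹(A + L) = [[-2], [4], [5]].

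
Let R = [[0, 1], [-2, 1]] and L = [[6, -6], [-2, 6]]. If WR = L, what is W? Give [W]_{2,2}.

Right-multiplying both sides by R⁻¹ gives W = LR⁻¹.
det R = 2, so R⁻¹ = [[1/2, -1/2], [1, 0]].
W = LR⁻¹ = [[6, -6], [-2, 6]] · [[1/2, -1/2], [1, 0]] = [[-3, -3], [5, 1]].

1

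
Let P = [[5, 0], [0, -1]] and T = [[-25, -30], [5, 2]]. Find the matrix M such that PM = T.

P is on the left of M, so left-multiply by P⁻¹: M = P⁻¹T.
det P = -5, so P⁻¹ = [[1/5, 0], [0, -1]].
M = P⁻¹T = [[1/5, 0], [0, -1]] · [[-25, -30], [5, 2]] = [[-5, -6], [-5, -2]].

M = [[-5, -6], [-5, -2]]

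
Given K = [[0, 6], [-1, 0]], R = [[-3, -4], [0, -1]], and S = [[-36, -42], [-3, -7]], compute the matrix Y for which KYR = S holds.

Y = [[-1, -3], [2, -1]]

Y = K⁻¹SR⁻¹ (apply K⁻¹ on the left and R⁻¹ on the right).
det K = 6, so K⁻¹ = [[0, -1], [1/6, 0]].
det R = 3; the adjugate gives R⁻¹ = [[-1/3, 4/3], [0, -1]].
K⁻¹S = [[3, 7], [-6, -7]].
Y = (K⁻¹S)R⁻¹ = [[-1, -3], [2, -1]].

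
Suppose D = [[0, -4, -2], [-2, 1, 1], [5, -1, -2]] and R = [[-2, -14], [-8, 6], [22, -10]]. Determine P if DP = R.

Left-multiplying both sides by D⁻¹ gives P = D⁻¹R.
det D = 2, so D⁻¹ = [[-1/2, -3, -1], [1/2, 5, 2], [-3/2, -10, -4]].
P = D⁻¹R = [[-1/2, -3, -1], [1/2, 5, 2], [-3/2, -10, -4]] · [[-2, -14], [-8, 6], [22, -10]] = [[3, -1], [3, 3], [-5, 1]].

P = [[3, -1], [3, 3], [-5, 1]]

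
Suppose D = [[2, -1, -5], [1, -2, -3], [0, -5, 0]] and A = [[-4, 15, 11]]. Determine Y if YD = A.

D is on the right of Y, so right-multiply by D⁻¹: Y = AD⁻¹.
det D = -5; the adjugate gives D⁻¹ = [[3, -5, 7/5], [0, 0, -1/5], [1, -2, 3/5]].
Y = AD⁻¹ = [[-4, 15, 11]] · [[3, -5, 7/5], [0, 0, -1/5], [1, -2, 3/5]] = [[-1, -2, -2]].

Y = [[-1, -2, -2]]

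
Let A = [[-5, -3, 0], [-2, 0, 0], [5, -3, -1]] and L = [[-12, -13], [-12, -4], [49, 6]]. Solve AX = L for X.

X = [[6, 2], [-6, 1], [-1, 1]]

A is on the left of X, so left-multiply by A⁻¹: X = A⁻¹L.
A has determinant 6; A⁻¹ = [[0, -1/2, 0], [-1/3, 5/6, 0], [1, -5, -1]].
X = A⁻¹L = [[0, -1/2, 0], [-1/3, 5/6, 0], [1, -5, -1]] · [[-12, -13], [-12, -4], [49, 6]] = [[6, 2], [-6, 1], [-1, 1]].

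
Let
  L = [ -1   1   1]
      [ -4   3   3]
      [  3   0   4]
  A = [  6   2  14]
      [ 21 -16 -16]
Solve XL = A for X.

X = [[-1, 1, 3], [-1, -5, 0]]

Right-multiplying both sides by L⁻¹ gives X = AL⁻¹.
L has determinant 4; L⁻¹ = [[3, -1, 0], [25/4, -7/4, -1/4], [-9/4, 3/4, 1/4]].
X = AL⁻¹ = [[6, 2, 14], [21, -16, -16]] · [[3, -1, 0], [25/4, -7/4, -1/4], [-9/4, 3/4, 1/4]] = [[-1, 1, 3], [-1, -5, 0]].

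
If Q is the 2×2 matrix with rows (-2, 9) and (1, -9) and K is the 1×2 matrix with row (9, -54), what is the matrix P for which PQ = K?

Right-multiplying both sides by Q⁻¹ gives P = KQ⁻¹.
det Q = 9, so Q⁻¹ = [[-1, -1], [-1/9, -2/9]].
P = KQ⁻¹ = [[9, -54]] · [[-1, -1], [-1/9, -2/9]] = [[-3, 3]].

P = [[-3, 3]]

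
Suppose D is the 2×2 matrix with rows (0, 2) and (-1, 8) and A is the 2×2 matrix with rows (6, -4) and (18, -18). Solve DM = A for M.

Left-multiplying both sides by D⁻¹ gives M = D⁻¹A.
det D = 2; the adjugate gives D⁻¹ = [[4, -1], [1/2, 0]].
M = D⁻¹A = [[4, -1], [1/2, 0]] · [[6, -4], [18, -18]] = [[6, 2], [3, -2]].

M = [[6, 2], [3, -2]]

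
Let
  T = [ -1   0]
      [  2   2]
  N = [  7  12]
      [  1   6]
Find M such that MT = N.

T is on the right of M, so right-multiply by T⁻¹: M = NT⁻¹.
det T = -2, so T⁻¹ = [[-1, 0], [1, 1/2]].
M = NT⁻¹ = [[7, 12], [1, 6]] · [[-1, 0], [1, 1/2]] = [[5, 6], [5, 3]].

M = [[5, 6], [5, 3]]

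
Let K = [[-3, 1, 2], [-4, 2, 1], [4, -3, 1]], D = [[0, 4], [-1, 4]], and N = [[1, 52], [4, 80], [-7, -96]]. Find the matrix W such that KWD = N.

W = [[-5, 2], [3, 1], [-2, 2]]

W = K⁻¹ND⁻¹ (apply K⁻¹ on the left and D⁻¹ on the right).
K has determinant 1; K⁻¹ = [[5, -7, -3], [8, -11, -5], [4, -5, -2]].
D has determinant 4; D⁻¹ = [[1, -1], [1/4, 0]].
K⁻¹N = [[-2, -12], [-1, 16], [-2, 0]].
W = (K⁻¹N)D⁻¹ = [[-5, 2], [3, 1], [-2, 2]].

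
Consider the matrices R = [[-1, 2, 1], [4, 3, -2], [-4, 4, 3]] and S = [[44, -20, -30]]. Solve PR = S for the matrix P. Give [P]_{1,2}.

Since R sits to the right of P, P = SR⁻¹.
det R = 3, so R⁻¹ = [[17/3, -2/3, -7/3], [-4/3, 1/3, 2/3], [28/3, -4/3, -11/3]].
P = SR⁻¹ = [[44, -20, -30]] · [[17/3, -2/3, -7/3], [-4/3, 1/3, 2/3], [28/3, -4/3, -11/3]] = [[-4, 4, -6]].

4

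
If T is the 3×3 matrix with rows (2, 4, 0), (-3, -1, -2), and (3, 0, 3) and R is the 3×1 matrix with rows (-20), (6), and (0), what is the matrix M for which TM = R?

Left-multiplying both sides by T⁻¹ gives M = T⁻¹R.
det T = 6, so T⁻¹ = [[-1/2, -2, -4/3], [1/2, 1, 2/3], [1/2, 2, 5/3]].
M = T⁻¹R = [[-1/2, -2, -4/3], [1/2, 1, 2/3], [1/2, 2, 5/3]] · [[-20], [6], [0]] = [[-2], [-4], [2]].

M = [[-2], [-4], [2]]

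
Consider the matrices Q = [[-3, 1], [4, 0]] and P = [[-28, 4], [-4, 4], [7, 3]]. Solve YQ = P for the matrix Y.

Since Q sits to the right of Y, Y = PQ⁻¹.
det Q = -4; the adjugate gives Q⁻¹ = [[0, 1/4], [1, 3/4]].
Y = PQ⁻¹ = [[-28, 4], [-4, 4], [7, 3]] · [[0, 1/4], [1, 3/4]] = [[4, -4], [4, 2], [3, 4]].

Y = [[4, -4], [4, 2], [3, 4]]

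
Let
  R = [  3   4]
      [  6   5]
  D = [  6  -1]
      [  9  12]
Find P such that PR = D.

P = [[-4, 3], [3, 0]]

Right-multiplying both sides by R⁻¹ gives P = DR⁻¹.
det R = -9, so R⁻¹ = [[-5/9, 4/9], [2/3, -1/3]].
P = DR⁻¹ = [[6, -1], [9, 12]] · [[-5/9, 4/9], [2/3, -1/3]] = [[-4, 3], [3, 0]].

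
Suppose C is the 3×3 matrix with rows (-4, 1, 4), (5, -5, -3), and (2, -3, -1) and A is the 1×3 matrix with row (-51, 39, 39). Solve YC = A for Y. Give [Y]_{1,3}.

-6

Since C sits to the right of Y, Y = AC⁻¹.
C has determinant -5; C⁻¹ = [[4/5, 11/5, -17/5], [1/5, 4/5, -8/5], [1, 2, -3]].
Y = AC⁻¹ = [[-51, 39, 39]] · [[4/5, 11/5, -17/5], [1/5, 4/5, -8/5], [1, 2, -3]] = [[6, -3, -6]].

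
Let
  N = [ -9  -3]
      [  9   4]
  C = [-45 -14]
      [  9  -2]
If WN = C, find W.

Right-multiplying both sides by N⁻¹ gives W = CN⁻¹.
det N = -9, so N⁻¹ = [[-4/9, -1/3], [1, 1]].
W = CN⁻¹ = [[-45, -14], [9, -2]] · [[-4/9, -1/3], [1, 1]] = [[6, 1], [-6, -5]].

W = [[6, 1], [-6, -5]]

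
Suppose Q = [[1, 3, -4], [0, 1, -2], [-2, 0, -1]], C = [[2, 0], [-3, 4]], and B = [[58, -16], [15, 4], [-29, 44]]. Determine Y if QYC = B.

Isolating Y: multiply by Q⁻¹ from the left and C⁻¹ from the right, so Y = Q⁻¹BC⁻¹.
Q has determinant 3; Q⁻¹ = [[-1/3, 1, -2/3], [4/3, -3, 2/3], [2/3, -2, 1/3]].
C has determinant 8; C⁻¹ = [[1/2, 0], [3/8, 1/4]].
Q⁻¹B = [[15, -20], [13, -4], [-1, -4]].
Y = (Q⁻¹B)C⁻¹ = [[0, -5], [5, -1], [-2, -1]].

Y = [[0, -5], [5, -1], [-2, -1]]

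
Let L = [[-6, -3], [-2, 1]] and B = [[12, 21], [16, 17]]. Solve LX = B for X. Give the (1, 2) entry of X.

Left-multiplying both sides by L⁻¹ gives X = L⁻¹B.
det L = -12; the adjugate gives L⁻¹ = [[-1/12, -1/4], [-1/6, 1/2]].
X = L⁻¹B = [[-1/12, -1/4], [-1/6, 1/2]] · [[12, 21], [16, 17]] = [[-5, -6], [6, 5]].

-6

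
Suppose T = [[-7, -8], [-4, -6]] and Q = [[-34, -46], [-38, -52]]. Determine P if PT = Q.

P = [[2, 5], [2, 6]]

Right-multiplying both sides by T⁻¹ gives P = QT⁻¹.
det T = 10; the adjugate gives T⁻¹ = [[-3/5, 4/5], [2/5, -7/10]].
P = QT⁻¹ = [[-34, -46], [-38, -52]] · [[-3/5, 4/5], [2/5, -7/10]] = [[2, 5], [2, 6]].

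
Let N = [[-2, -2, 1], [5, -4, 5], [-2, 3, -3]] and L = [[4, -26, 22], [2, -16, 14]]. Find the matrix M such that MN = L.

M = [[4, 0, -6], [4, 2, 0]]

Since N sits to the right of M, M = LN⁻¹.
det N = 3; the adjugate gives N⁻¹ = [[-1, -1, -2], [5/3, 8/3, 5], [7/3, 10/3, 6]].
M = LN⁻¹ = [[4, -26, 22], [2, -16, 14]] · [[-1, -1, -2], [5/3, 8/3, 5], [7/3, 10/3, 6]] = [[4, 0, -6], [4, 2, 0]].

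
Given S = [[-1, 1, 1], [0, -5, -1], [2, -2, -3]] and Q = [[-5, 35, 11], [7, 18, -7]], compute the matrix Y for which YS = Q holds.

Right-multiplying both sides by S⁻¹ gives Y = QS⁻¹.
S has determinant -5; S⁻¹ = [[-13/5, -1/5, -4/5], [2/5, -1/5, 1/5], [-2, 0, -1]].
Y = QS⁻¹ = [[-5, 35, 11], [7, 18, -7]] · [[-13/5, -1/5, -4/5], [2/5, -1/5, 1/5], [-2, 0, -1]] = [[5, -6, 0], [3, -5, 5]].

Y = [[5, -6, 0], [3, -5, 5]]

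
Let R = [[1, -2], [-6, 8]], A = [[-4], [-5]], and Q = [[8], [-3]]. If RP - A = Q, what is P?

P = [[-4], [-4]]

RP = Q + A = [[4], [-8]].
Left-multiplying both sides by R⁻¹ gives P = R⁻¹(Q + A).
R has determinant -4; R⁻¹ = [[-2, -1/2], [-3/2, -1/4]].
P = R⁻¹(Q + A) = [[-4], [-4]].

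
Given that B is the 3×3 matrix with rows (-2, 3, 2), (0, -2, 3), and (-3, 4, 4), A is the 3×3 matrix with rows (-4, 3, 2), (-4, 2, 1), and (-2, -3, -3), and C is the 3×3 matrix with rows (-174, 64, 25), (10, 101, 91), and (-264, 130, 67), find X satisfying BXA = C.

X = [[2, -3, -2], [3, 4, 5], [4, 4, -5]]

Isolating X: multiply by B⁻¹ from the left and A⁻¹ from the right, so X = B⁻¹CA⁻¹.
det B = 1, so B⁻¹ = [[-20, -4, 13], [-9, -2, 6], [-6, -1, 4]].
A has determinant 2; A⁻¹ = [[-3/2, 3/2, -1/2], [-7, 8, -2], [8, -9, 2]].
B⁻¹C = [[8, 6, 7], [-38, 2, -5], [-22, 35, 27]].
X = (B⁻¹C)A⁻¹ = [[2, -3, -2], [3, 4, 5], [4, 4, -5]].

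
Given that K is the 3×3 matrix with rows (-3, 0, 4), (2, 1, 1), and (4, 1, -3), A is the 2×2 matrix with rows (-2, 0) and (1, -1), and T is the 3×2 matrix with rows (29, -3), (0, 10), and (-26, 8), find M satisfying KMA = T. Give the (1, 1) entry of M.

-1

Isolating M: multiply by K⁻¹ from the left and A⁻¹ from the right, so M = K⁻¹TA⁻¹.
det K = 4, so K⁻¹ = [[-1, 1, -1], [5/2, -7/4, 11/4], [-1/2, 3/4, -3/4]].
det A = 2; the adjugate gives A⁻¹ = [[-1/2, 0], [-1/2, -1]].
K⁻¹T = [[-3, 5], [1, -3], [5, 3]].
M = (K⁻¹T)A⁻¹ = [[-1, -5], [1, 3], [-4, -3]].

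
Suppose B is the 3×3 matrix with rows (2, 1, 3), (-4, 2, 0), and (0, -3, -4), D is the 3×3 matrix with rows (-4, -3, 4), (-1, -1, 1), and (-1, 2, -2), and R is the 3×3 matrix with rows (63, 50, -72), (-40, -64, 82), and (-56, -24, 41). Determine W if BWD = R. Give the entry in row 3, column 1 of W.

Left-multiply by B⁻¹ and right-multiply by D⁻¹: W = B⁻¹RD⁻¹.
det B = 4, so B⁻¹ = [[-2, -5/4, -3/2], [-4, -2, -3], [3, 3/2, 2]].
det D = -3; the adjugate gives D⁻¹ = [[0, -2/3, -1/3], [1, -4, 0], [1, -11/3, -1/3]].
B⁻¹R = [[8, 16, -20], [-4, 0, 1], [17, 6, -11]].
W = (B⁻¹R)D⁻¹ = [[-4, 4, 4], [1, -1, 1], [-5, 5, -2]].

-5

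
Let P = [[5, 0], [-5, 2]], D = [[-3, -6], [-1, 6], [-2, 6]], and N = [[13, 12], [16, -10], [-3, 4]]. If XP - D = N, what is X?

XP = N + D = [[10, 6], [15, -4], [-5, 10]].
Right-multiplying both sides by P⁻¹ gives X = (N + D)P⁻¹.
P has determinant 10; P⁻¹ = [[1/5, 0], [1/2, 1/2]].
X = (N + D)P⁻¹ = [[5, 3], [1, -2], [4, 5]].

X = [[5, 3], [1, -2], [4, 5]]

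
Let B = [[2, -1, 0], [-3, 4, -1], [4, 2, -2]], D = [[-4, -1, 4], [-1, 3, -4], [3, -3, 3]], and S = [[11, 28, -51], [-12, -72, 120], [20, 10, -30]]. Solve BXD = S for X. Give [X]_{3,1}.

-4

Isolating X: multiply by B⁻¹ from the left and D⁻¹ from the right, so X = B⁻¹SD⁻¹.
B has determinant -2; B⁻¹ = [[3, 1, -1/2], [5, 2, -1], [11, 4, -5/2]].
D has determinant -3; D⁻¹ = [[1, 3, 8/3], [3, 8, 20/3], [2, 5, 13/3]].
B⁻¹S = [[11, 7, -18], [11, -14, 15], [23, -5, -6]].
X = (B⁻¹S)D⁻¹ = [[-4, -1, -2], [-1, -4, 1], [-4, -1, 2]].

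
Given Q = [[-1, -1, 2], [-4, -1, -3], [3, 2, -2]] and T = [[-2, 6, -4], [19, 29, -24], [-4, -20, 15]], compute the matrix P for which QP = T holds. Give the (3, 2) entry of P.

-1

Left-multiplying both sides by Q⁻¹ gives P = Q⁻¹T.
det Q = -1, so Q⁻¹ = [[-8, -2, -5], [17, 4, 11], [5, 1, 3]].
P = Q⁻¹T = [[-8, -2, -5], [17, 4, 11], [5, 1, 3]] · [[-2, 6, -4], [19, 29, -24], [-4, -20, 15]] = [[-2, -6, 5], [-2, -2, 1], [-3, -1, 1]].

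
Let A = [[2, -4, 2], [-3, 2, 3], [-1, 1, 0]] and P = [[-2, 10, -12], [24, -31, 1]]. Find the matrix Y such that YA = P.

Y = [[-3, -2, 2], [5, -3, -5]]

A is on the right of Y, so right-multiply by A⁻¹: Y = PA⁻¹.
det A = 4; the adjugate gives A⁻¹ = [[-3/4, 1/2, -4], [-3/4, 1/2, -3], [-1/4, 1/2, -2]].
Y = PA⁻¹ = [[-2, 10, -12], [24, -31, 1]] · [[-3/4, 1/2, -4], [-3/4, 1/2, -3], [-1/4, 1/2, -2]] = [[-3, -2, 2], [5, -3, -5]].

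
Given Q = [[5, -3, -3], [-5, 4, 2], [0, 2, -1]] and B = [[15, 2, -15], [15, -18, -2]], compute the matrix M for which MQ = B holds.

Q is on the right of M, so right-multiply by Q⁻¹: M = BQ⁻¹.
det Q = 5; the adjugate gives Q⁻¹ = [[-8/5, -9/5, 6/5], [-1, -1, 1], [-2, -2, 1]].
M = BQ⁻¹ = [[15, 2, -15], [15, -18, -2]] · [[-8/5, -9/5, 6/5], [-1, -1, 1], [-2, -2, 1]] = [[4, 1, 5], [-2, -5, -2]].

M = [[4, 1, 5], [-2, -5, -2]]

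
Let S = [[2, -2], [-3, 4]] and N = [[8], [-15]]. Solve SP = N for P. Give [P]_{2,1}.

-3

Since S multiplies P on the left, P = S⁻¹N.
det S = 2; the adjugate gives S⁻¹ = [[2, 1], [3/2, 1]].
P = S⁻¹N = [[2, 1], [3/2, 1]] · [[8], [-15]] = [[1], [-3]].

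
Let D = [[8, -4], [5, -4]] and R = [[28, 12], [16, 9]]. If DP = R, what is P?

Since D multiplies P on the left, P = D⁻¹R.
det D = -12, so D⁻¹ = [[1/3, -1/3], [5/12, -2/3]].
P = D⁻¹R = [[1/3, -1/3], [5/12, -2/3]] · [[28, 12], [16, 9]] = [[4, 1], [1, -1]].

P = [[4, 1], [1, -1]]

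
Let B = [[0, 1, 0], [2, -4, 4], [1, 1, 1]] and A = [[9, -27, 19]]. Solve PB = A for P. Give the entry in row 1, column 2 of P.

Right-multiplying both sides by B⁻¹ gives P = AB⁻¹.
det B = 2; the adjugate gives B⁻¹ = [[-4, -1/2, 2], [1, 0, 0], [3, 1/2, -1]].
P = AB⁻¹ = [[9, -27, 19]] · [[-4, -1/2, 2], [1, 0, 0], [3, 1/2, -1]] = [[-6, 5, -1]].

5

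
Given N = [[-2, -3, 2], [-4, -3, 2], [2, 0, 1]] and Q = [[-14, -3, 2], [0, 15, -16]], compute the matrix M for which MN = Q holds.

Right-multiplying both sides by N⁻¹ gives M = QN⁻¹.
det N = -6; the adjugate gives N⁻¹ = [[1/2, -1/2, 0], [-4/3, 1, 2/3], [-1, 1, 1]].
M = QN⁻¹ = [[-14, -3, 2], [0, 15, -16]] · [[1/2, -1/2, 0], [-4/3, 1, 2/3], [-1, 1, 1]] = [[-5, 6, 0], [-4, -1, -6]].

M = [[-5, 6, 0], [-4, -1, -6]]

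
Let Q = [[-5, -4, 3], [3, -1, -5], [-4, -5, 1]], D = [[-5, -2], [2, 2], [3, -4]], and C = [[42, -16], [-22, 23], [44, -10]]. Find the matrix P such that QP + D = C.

QP = C − D = [[47, -14], [-24, 21], [41, -6]].
Since Q multiplies P on the left, P = Q⁻¹(C − D).
det Q = 5, so Q⁻¹ = [[-26/5, -11/5, 23/5], [17/5, 7/5, -16/5], [-19/5, -9/5, 17/5]].
P = Q⁻¹(C − D) = [[-3, -1], [-5, 1], [4, -5]].

P = [[-3, -1], [-5, 1], [4, -5]]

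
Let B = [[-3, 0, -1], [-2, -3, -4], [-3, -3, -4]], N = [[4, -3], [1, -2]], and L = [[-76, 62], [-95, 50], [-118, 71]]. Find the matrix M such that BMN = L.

Left-multiply by B⁻¹ and right-multiply by N⁻¹: M = B⁻¹LN⁻¹.
B has determinant 3; B⁻¹ = [[0, 1, -1], [4/3, 3, -10/3], [-1, -3, 3]].
det N = -5; the adjugate gives N⁻¹ = [[2/5, -3/5], [1/5, -4/5]].
B⁻¹L = [[23, -21], [7, -4], [7, 1]].
M = (B⁻¹L)N⁻¹ = [[5, 3], [2, -1], [3, -5]].

M = [[5, 3], [2, -1], [3, -5]]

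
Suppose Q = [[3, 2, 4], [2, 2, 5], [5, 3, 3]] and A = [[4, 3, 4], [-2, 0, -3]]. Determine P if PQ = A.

P = [[-1, 1, 1], [-6, 3, 2]]

Since Q sits to the right of P, P = AQ⁻¹.
Q has determinant -5; Q⁻¹ = [[9/5, -6/5, -2/5], [-19/5, 11/5, 7/5], [4/5, -1/5, -2/5]].
P = AQ⁻¹ = [[4, 3, 4], [-2, 0, -3]] · [[9/5, -6/5, -2/5], [-19/5, 11/5, 7/5], [4/5, -1/5, -2/5]] = [[-1, 1, 1], [-6, 3, 2]].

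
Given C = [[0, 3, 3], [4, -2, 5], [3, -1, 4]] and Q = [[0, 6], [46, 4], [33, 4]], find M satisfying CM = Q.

M = [[1, 2], [-6, 2], [6, 0]]

C is on the left of M, so left-multiply by C⁻¹: M = C⁻¹Q.
C has determinant 3; C⁻¹ = [[-1, -5, 7], [-1/3, -3, 4], [2/3, 3, -4]].
M = C⁻¹Q = [[-1, -5, 7], [-1/3, -3, 4], [2/3, 3, -4]] · [[0, 6], [46, 4], [33, 4]] = [[1, 2], [-6, 2], [6, 0]].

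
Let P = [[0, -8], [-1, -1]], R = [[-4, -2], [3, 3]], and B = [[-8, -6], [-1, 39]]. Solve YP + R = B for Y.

Y = [[0, 4], [-5, 4]]

YP = B − R = [[-4, -4], [-4, 36]].
Since P sits to the right of Y, Y = (B − R)P⁻¹.
P has determinant -8; P⁻¹ = [[1/8, -1], [-1/8, 0]].
Y = (B − R)P⁻¹ = [[0, 4], [-5, 4]].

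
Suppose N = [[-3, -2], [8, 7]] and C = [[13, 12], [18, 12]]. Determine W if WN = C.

W = [[1, 2], [-6, 0]]

N is on the right of W, so right-multiply by N⁻¹: W = CN⁻¹.
det N = -5, so N⁻¹ = [[-7/5, -2/5], [8/5, 3/5]].
W = CN⁻¹ = [[13, 12], [18, 12]] · [[-7/5, -2/5], [8/5, 3/5]] = [[1, 2], [-6, 0]].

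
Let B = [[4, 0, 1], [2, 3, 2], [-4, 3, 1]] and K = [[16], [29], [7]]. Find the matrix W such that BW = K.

W = [[3], [5], [4]]

Since B multiplies W on the left, W = B⁻¹K.
B has determinant 6; B⁻¹ = [[-1/2, 1/2, -1/2], [-5/3, 4/3, -1], [3, -2, 2]].
W = B⁻¹K = [[-1/2, 1/2, -1/2], [-5/3, 4/3, -1], [3, -2, 2]] · [[16], [29], [7]] = [[3], [5], [4]].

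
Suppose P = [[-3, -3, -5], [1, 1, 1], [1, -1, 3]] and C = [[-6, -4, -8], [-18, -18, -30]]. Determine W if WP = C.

W = [[0, -5, -1], [6, 0, 0]]

P is on the right of W, so right-multiply by P⁻¹: W = CP⁻¹.
det P = 4; the adjugate gives P⁻¹ = [[1, 7/2, 1/2], [-1/2, -1, -1/2], [-1/2, -3/2, 0]].
W = CP⁻¹ = [[-6, -4, -8], [-18, -18, -30]] · [[1, 7/2, 1/2], [-1/2, -1, -1/2], [-1/2, -3/2, 0]] = [[0, -5, -1], [6, 0, 0]].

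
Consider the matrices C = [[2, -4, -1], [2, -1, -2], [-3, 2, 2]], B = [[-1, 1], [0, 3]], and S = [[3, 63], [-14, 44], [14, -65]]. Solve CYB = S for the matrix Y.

Y = [[4, 3], [4, -4], [-5, 0]]

Left-multiply by C⁻¹ and right-multiply by B⁻¹: Y = C⁻¹SB⁻¹.
det C = -5; the adjugate gives C⁻¹ = [[-2/5, -6/5, -7/5], [-2/5, -1/5, -2/5], [-1/5, -8/5, -6/5]].
B has determinant -3; B⁻¹ = [[-1, 1/3], [0, 1/3]].
C⁻¹S = [[-4, 13], [-4, -8], [5, -5]].
Y = (C⁻¹S)B⁻¹ = [[4, 3], [4, -4], [-5, 0]].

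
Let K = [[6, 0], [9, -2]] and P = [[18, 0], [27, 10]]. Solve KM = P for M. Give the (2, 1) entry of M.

K is on the left of M, so left-multiply by K⁻¹: M = K⁻¹P.
det K = -12, so K⁻¹ = [[1/6, 0], [3/4, -1/2]].
M = K⁻¹P = [[1/6, 0], [3/4, -1/2]] · [[18, 0], [27, 10]] = [[3, 0], [0, -5]].

0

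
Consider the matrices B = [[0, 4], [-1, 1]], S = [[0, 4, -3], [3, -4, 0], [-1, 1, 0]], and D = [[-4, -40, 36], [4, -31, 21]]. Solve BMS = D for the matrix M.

M = [[4, 0, 5], [-3, -1, -2]]

M = B⁻¹DS⁻¹ (apply B⁻¹ on the left and S⁻¹ on the right).
det B = 4, so B⁻¹ = [[1/4, -1], [1/4, 0]].
det S = 3; the adjugate gives S⁻¹ = [[0, -1, -4], [0, -1, -3], [-1/3, -4/3, -4]].
B⁻¹D = [[-5, 21, -12], [-1, -10, 9]].
M = (B⁻¹D)S⁻¹ = [[4, 0, 5], [-3, -1, -2]].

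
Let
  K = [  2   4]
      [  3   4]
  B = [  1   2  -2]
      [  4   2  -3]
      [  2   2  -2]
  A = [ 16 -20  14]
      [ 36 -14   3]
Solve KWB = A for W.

W = [[-4, 5, 2], [-4, -1, 1]]

Isolating W: multiply by K⁻¹ from the left and B⁻¹ from the right, so W = K⁻¹AB⁻¹.
K has determinant -4; K⁻¹ = [[-1, 1], [3/4, -1/2]].
B has determinant -2; B⁻¹ = [[-1, 0, 1], [-1, -1, 5/2], [-2, -1, 3]].
K⁻¹A = [[20, 6, -11], [-6, -8, 9]].
W = (K⁻¹A)B⁻¹ = [[-4, 5, 2], [-4, -1, 1]].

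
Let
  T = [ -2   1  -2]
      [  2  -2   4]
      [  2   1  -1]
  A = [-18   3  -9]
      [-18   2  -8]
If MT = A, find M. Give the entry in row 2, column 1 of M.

T is on the right of M, so right-multiply by T⁻¹: M = AT⁻¹.
det T = 2, so T⁻¹ = [[-1, -1/2, 0], [5, 3, 2], [3, 2, 1]].
M = AT⁻¹ = [[-18, 3, -9], [-18, 2, -8]] · [[-1, -1/2, 0], [5, 3, 2], [3, 2, 1]] = [[6, 0, -3], [4, -1, -4]].

4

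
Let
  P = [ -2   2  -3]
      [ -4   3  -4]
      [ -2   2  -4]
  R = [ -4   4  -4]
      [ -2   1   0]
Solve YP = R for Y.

Right-multiplying both sides by P⁻¹ gives Y = RP⁻¹.
det P = -2, so P⁻¹ = [[2, -1, -1/2], [4, -1, -2], [1, 0, -1]].
Y = RP⁻¹ = [[-4, 4, -4], [-2, 1, 0]] · [[2, -1, -1/2], [4, -1, -2], [1, 0, -1]] = [[4, 0, -2], [0, 1, -1]].

Y = [[4, 0, -2], [0, 1, -1]]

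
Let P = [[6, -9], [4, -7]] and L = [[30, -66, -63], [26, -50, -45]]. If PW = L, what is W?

Left-multiplying both sides by P⁻¹ gives W = P⁻¹L.
det P = -6; the adjugate gives P⁻¹ = [[7/6, -3/2], [2/3, -1]].
W = P⁻¹L = [[7/6, -3/2], [2/3, -1]] · [[30, -66, -63], [26, -50, -45]] = [[-4, -2, -6], [-6, 6, 3]].

W = [[-4, -2, -6], [-6, 6, 3]]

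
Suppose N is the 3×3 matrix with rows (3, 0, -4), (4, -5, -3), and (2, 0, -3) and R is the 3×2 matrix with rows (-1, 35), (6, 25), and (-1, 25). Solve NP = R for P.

N is on the left of P, so left-multiply by N⁻¹: P = N⁻¹R.
det N = 5, so N⁻¹ = [[3, 0, -4], [6/5, -1/5, -7/5], [2, 0, -3]].
P = N⁻¹R = [[3, 0, -4], [6/5, -1/5, -7/5], [2, 0, -3]] · [[-1, 35], [6, 25], [-1, 25]] = [[1, 5], [-1, 2], [1, -5]].

P = [[1, 5], [-1, 2], [1, -5]]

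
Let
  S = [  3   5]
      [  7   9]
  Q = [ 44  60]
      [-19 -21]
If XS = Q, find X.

X = [[3, 5], [3, -4]]

Since S sits to the right of X, X = QS⁻¹.
S has determinant -8; S⁻¹ = [[-9/8, 5/8], [7/8, -3/8]].
X = QS⁻¹ = [[44, 60], [-19, -21]] · [[-9/8, 5/8], [7/8, -3/8]] = [[3, 5], [3, -4]].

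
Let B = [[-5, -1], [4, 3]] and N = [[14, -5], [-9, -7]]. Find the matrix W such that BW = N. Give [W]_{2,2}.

-5

Since B multiplies W on the left, W = B⁻¹N.
det B = -11; the adjugate gives B⁻¹ = [[-3/11, -1/11], [4/11, 5/11]].
W = B⁻¹N = [[-3/11, -1/11], [4/11, 5/11]] · [[14, -5], [-9, -7]] = [[-3, 2], [1, -5]].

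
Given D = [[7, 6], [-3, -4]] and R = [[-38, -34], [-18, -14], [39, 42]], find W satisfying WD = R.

W = [[-5, 1], [-3, -1], [3, -6]]

Since D sits to the right of W, W = RD⁻¹.
det D = -10, so D⁻¹ = [[2/5, 3/5], [-3/10, -7/10]].
W = RD⁻¹ = [[-38, -34], [-18, -14], [39, 42]] · [[2/5, 3/5], [-3/10, -7/10]] = [[-5, 1], [-3, -1], [3, -6]].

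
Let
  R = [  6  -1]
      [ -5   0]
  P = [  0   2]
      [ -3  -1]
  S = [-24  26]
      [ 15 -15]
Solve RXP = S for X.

X = [[2, 1], [-5, -2]]

Isolating X: multiply by R⁻¹ from the left and P⁻¹ from the right, so X = R⁻¹SP⁻¹.
R has determinant -5; R⁻¹ = [[0, -1/5], [-1, -6/5]].
det P = 6; the adjugate gives P⁻¹ = [[-1/6, -1/3], [1/2, 0]].
R⁻¹S = [[-3, 3], [6, -8]].
X = (R⁻¹S)P⁻¹ = [[2, 1], [-5, -2]].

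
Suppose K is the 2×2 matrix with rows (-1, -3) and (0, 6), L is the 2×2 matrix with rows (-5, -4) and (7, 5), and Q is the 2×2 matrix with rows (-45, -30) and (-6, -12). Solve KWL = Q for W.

Left-multiply by K⁻¹ and right-multiply by L⁻¹: W = K⁻¹QL⁻¹.
det K = -6, so K⁻¹ = [[-1, -1/2], [0, 1/6]].
det L = 3; the adjugate gives L⁻¹ = [[5/3, 4/3], [-7/3, -5/3]].
K⁻¹Q = [[48, 36], [-1, -2]].
W = (K⁻¹Q)L⁻¹ = [[-4, 4], [3, 2]].

W = [[-4, 4], [3, 2]]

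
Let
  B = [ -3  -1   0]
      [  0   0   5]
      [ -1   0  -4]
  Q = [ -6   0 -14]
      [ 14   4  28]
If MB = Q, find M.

M = [[0, 2, 6], [-4, 4, -2]]

Right-multiplying both sides by B⁻¹ gives M = QB⁻¹.
B has determinant 5; B⁻¹ = [[0, -4/5, -1], [-1, 12/5, 3], [0, 1/5, 0]].
M = QB⁻¹ = [[-6, 0, -14], [14, 4, 28]] · [[0, -4/5, -1], [-1, 12/5, 3], [0, 1/5, 0]] = [[0, 2, 6], [-4, 4, -2]].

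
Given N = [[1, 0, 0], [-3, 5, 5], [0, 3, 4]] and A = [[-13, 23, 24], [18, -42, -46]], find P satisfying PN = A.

P = [[-1, 4, 1], [0, -6, -4]]

N is on the right of P, so right-multiply by N⁻¹: P = AN⁻¹.
det N = 5; the adjugate gives N⁻¹ = [[1, 0, 0], [12/5, 4/5, -1], [-9/5, -3/5, 1]].
P = AN⁻¹ = [[-13, 23, 24], [18, -42, -46]] · [[1, 0, 0], [12/5, 4/5, -1], [-9/5, -3/5, 1]] = [[-1, 4, 1], [0, -6, -4]].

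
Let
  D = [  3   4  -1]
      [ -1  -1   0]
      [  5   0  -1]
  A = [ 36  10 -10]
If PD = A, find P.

P = [[4, 6, 6]]

Right-multiplying both sides by D⁻¹ gives P = AD⁻¹.
det D = -6, so D⁻¹ = [[-1/6, -2/3, 1/6], [1/6, -1/3, -1/6], [-5/6, -10/3, -1/6]].
P = AD⁻¹ = [[36, 10, -10]] · [[-1/6, -2/3, 1/6], [1/6, -1/3, -1/6], [-5/6, -10/3, -1/6]] = [[4, 6, 6]].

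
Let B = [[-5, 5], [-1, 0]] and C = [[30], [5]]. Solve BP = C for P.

Since B multiplies P on the left, P = B⁻¹C.
det B = 5; the adjugate gives B⁻¹ = [[0, -1], [1/5, -1]].
P = B⁻¹C = [[0, -1], [1/5, -1]] · [[30], [5]] = [[-5], [1]].

P = [[-5], [1]]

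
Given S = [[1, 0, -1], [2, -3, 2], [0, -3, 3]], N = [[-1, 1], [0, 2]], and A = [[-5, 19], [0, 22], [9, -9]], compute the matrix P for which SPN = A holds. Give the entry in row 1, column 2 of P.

P = S⁻¹AN⁻¹ (apply S⁻¹ on the left and N⁻¹ on the right).
det S = 3; the adjugate gives S⁻¹ = [[-1, 1, -1], [-2, 1, -4/3], [-2, 1, -1]].
N has determinant -2; N⁻¹ = [[-1, 1/2], [0, 1/2]].
S⁻¹A = [[-4, 12], [-2, -4], [1, -7]].
P = (S⁻¹A)N⁻¹ = [[4, 4], [2, -3], [-1, -3]].

4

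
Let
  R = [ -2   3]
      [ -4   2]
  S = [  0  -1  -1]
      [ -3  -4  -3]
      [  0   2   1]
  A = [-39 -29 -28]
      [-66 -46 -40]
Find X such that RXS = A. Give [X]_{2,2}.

1

Isolating X: multiply by R⁻¹ from the left and S⁻¹ from the right, so X = R⁻¹AS⁻¹.
R has determinant 8; R⁻¹ = [[1/4, -3/8], [1/2, -1/4]].
det S = 3; the adjugate gives S⁻¹ = [[2/3, -1/3, -1/3], [1, 0, 1], [-2, 0, -1]].
R⁻¹A = [[15, 10, 8], [-3, -3, -4]].
X = (R⁻¹A)S⁻¹ = [[4, -5, -3], [3, 1, 2]].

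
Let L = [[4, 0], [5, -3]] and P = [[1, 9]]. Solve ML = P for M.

M = [[4, -3]]

Right-multiplying both sides by L⁻¹ gives M = PL⁻¹.
det L = -12, so L⁻¹ = [[1/4, 0], [5/12, -1/3]].
M = PL⁻¹ = [[1, 9]] · [[1/4, 0], [5/12, -1/3]] = [[4, -3]].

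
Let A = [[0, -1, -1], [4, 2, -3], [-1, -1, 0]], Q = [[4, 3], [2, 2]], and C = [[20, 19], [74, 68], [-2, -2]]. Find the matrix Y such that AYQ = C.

Y = A⁻¹CQ⁻¹ (apply A⁻¹ on the left and Q⁻¹ on the right).
A has determinant -1; A⁻¹ = [[3, -1, -5], [-3, 1, 4], [2, -1, -4]].
det Q = 2, so Q⁻¹ = [[1, -3/2], [-1, 2]].
A⁻¹C = [[-4, -1], [6, 3], [-26, -22]].
Y = (A⁻¹C)Q⁻¹ = [[-3, 4], [3, -3], [-4, -5]].

Y = [[-3, 4], [3, -3], [-4, -5]]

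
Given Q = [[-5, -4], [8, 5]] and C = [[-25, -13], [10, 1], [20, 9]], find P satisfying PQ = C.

P = [[-3, -5], [6, 5], [4, 5]]

Right-multiplying both sides by Q⁻¹ gives P = CQ⁻¹.
det Q = 7; the adjugate gives Q⁻¹ = [[5/7, 4/7], [-8/7, -5/7]].
P = CQ⁻¹ = [[-25, -13], [10, 1], [20, 9]] · [[5/7, 4/7], [-8/7, -5/7]] = [[-3, -5], [6, 5], [4, 5]].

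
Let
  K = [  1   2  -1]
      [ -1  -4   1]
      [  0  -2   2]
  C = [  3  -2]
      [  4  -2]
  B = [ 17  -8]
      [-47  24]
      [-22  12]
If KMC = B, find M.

Isolating M: multiply by K⁻¹ from the left and C⁻¹ from the right, so M = K⁻¹BC⁻¹.
det K = -4, so K⁻¹ = [[3/2, 1/2, 1/2], [-1/2, -1/2, 0], [-1/2, -1/2, 1/2]].
det C = 2, so C⁻¹ = [[-1, 1], [-2, 3/2]].
K⁻¹B = [[-9, 6], [15, -8], [4, -2]].
M = (K⁻¹B)C⁻¹ = [[-3, 0], [1, 3], [0, 1]].

M = [[-3, 0], [1, 3], [0, 1]]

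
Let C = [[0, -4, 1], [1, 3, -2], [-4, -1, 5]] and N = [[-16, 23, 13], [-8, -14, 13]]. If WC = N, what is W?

Right-multiplying both sides by C⁻¹ gives W = NC⁻¹.
det C = -1, so C⁻¹ = [[-13, -19, -5], [-3, -4, -1], [-11, -16, -4]].
W = NC⁻¹ = [[-16, 23, 13], [-8, -14, 13]] · [[-13, -19, -5], [-3, -4, -1], [-11, -16, -4]] = [[-4, 4, 5], [3, 0, 2]].

W = [[-4, 4, 5], [3, 0, 2]]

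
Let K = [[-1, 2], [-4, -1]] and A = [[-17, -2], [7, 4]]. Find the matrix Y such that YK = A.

Y = [[1, 4], [1, -2]]

K is on the right of Y, so right-multiply by K⁻¹: Y = AK⁻¹.
K has determinant 9; K⁻¹ = [[-1/9, -2/9], [4/9, -1/9]].
Y = AK⁻¹ = [[-17, -2], [7, 4]] · [[-1/9, -2/9], [4/9, -1/9]] = [[1, 4], [1, -2]].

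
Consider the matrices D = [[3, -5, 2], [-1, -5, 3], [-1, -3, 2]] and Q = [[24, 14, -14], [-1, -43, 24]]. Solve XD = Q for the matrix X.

X = [[5, -6, -3], [2, 6, 1]]

D is on the right of X, so right-multiply by D⁻¹: X = QD⁻¹.
D has determinant -2; D⁻¹ = [[1/2, -2, 5/2], [1/2, -4, 11/2], [1, -7, 10]].
X = QD⁻¹ = [[24, 14, -14], [-1, -43, 24]] · [[1/2, -2, 5/2], [1/2, -4, 11/2], [1, -7, 10]] = [[5, -6, -3], [2, 6, 1]].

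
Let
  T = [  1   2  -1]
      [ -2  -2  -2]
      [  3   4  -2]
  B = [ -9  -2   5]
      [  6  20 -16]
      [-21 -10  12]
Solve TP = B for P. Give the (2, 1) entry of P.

T is on the left of P, so left-multiply by T⁻¹: P = T⁻¹B.
det T = -6; the adjugate gives T⁻¹ = [[-2, 0, 1], [5/3, -1/6, -2/3], [1/3, -1/3, -1/3]].
P = T⁻¹B = [[-2, 0, 1], [5/3, -1/6, -2/3], [1/3, -1/3, -1/3]] · [[-9, -2, 5], [6, 20, -16], [-21, -10, 12]] = [[-3, -6, 2], [-2, 0, 3], [2, -4, 3]].

-2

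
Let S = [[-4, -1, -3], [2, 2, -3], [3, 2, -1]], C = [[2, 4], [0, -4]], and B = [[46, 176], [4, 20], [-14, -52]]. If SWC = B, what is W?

Isolating W: multiply by S⁻¹ from the left and C⁻¹ from the right, so W = S⁻¹BC⁻¹.
S has determinant -3; S⁻¹ = [[-4/3, 7/3, -3], [7/3, -13/3, 6], [2/3, -5/3, 2]].
det C = -8, so C⁻¹ = [[1/2, 1/2], [0, -1/4]].
S⁻¹B = [[-10, -32], [6, 12], [-4, -20]].
W = (S⁻¹B)C⁻¹ = [[-5, 3], [3, 0], [-2, 3]].

W = [[-5, 3], [3, 0], [-2, 3]]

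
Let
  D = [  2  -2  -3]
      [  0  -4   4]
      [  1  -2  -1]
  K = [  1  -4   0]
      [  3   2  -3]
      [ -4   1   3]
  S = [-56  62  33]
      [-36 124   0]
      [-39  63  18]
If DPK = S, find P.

P = [[-1, -4, -1], [5, -4, -5], [1, 1, 0]]

Isolating P: multiply by D⁻¹ from the left and K⁻¹ from the right, so P = D⁻¹SK⁻¹.
det D = 4; the adjugate gives D⁻¹ = [[3, 1, -5], [1, 1/4, -2], [1, 1/2, -2]].
K has determinant -3; K⁻¹ = [[-3, -4, -4], [-1, -1, -1], [-11/3, -5, -14/3]].
D⁻¹S = [[-9, -5, 9], [13, -33, -3], [4, -2, -3]].
P = (D⁻¹S)K⁻¹ = [[-1, -4, -1], [5, -4, -5], [1, 1, 0]].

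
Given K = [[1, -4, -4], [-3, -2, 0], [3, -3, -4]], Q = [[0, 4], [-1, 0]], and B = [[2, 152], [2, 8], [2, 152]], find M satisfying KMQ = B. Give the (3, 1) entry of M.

-5

Isolating M: multiply by K⁻¹ from the left and Q⁻¹ from the right, so M = K⁻¹BQ⁻¹.
det K = -4; the adjugate gives K⁻¹ = [[-2, 1, 2], [3, -2, -3], [-15/4, 9/4, 7/2]].
det Q = 4; the adjugate gives Q⁻¹ = [[0, -1], [1/4, 0]].
K⁻¹B = [[2, 8], [-4, -16], [4, -20]].
M = (K⁻¹B)Q⁻¹ = [[2, -2], [-4, 4], [-5, -4]].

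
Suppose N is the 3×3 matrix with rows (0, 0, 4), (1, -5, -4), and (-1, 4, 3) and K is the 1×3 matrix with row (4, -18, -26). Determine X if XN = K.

Since N sits to the right of X, X = KN⁻¹.
det N = -4, so N⁻¹ = [[-1/4, -4, -5], [-1/4, -1, -1], [1/4, 0, 0]].
X = KN⁻¹ = [[4, -18, -26]] · [[-1/4, -4, -5], [-1/4, -1, -1], [1/4, 0, 0]] = [[-3, 2, -2]].

X = [[-3, 2, -2]]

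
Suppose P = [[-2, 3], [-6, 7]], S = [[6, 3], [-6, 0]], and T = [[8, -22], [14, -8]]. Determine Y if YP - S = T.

Y = [[-4, -1], [2, -2]]

YP = T + S = [[14, -19], [8, -8]].
P is on the right of Y, so right-multiply by P⁻¹: Y = (T + S)P⁻¹.
det P = 4; the adjugate gives P⁻¹ = [[7/4, -3/4], [3/2, -1/2]].
Y = (T + S)P⁻¹ = [[-4, -1], [2, -2]].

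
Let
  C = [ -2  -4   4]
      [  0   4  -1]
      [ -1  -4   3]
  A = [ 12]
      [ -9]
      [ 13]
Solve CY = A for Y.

Y = [[6], [-1], [5]]

C is on the left of Y, so left-multiply by C⁻¹: Y = C⁻¹A.
det C = -4, so C⁻¹ = [[-2, 1, 3], [-1/4, 1/2, 1/2], [-1, 1, 2]].
Y = C⁻¹A = [[-2, 1, 3], [-1/4, 1/2, 1/2], [-1, 1, 2]] · [[12], [-9], [13]] = [[6], [-1], [5]].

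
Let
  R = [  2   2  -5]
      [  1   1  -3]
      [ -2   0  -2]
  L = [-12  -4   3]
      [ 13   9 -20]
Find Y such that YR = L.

Right-multiplying both sides by R⁻¹ gives Y = LR⁻¹.
R has determinant 2; R⁻¹ = [[-1, 2, -1/2], [4, -7, 1/2], [1, -2, 0]].
Y = LR⁻¹ = [[-12, -4, 3], [13, 9, -20]] · [[-1, 2, -1/2], [4, -7, 1/2], [1, -2, 0]] = [[-1, -2, 4], [3, 3, -2]].

Y = [[-1, -2, 4], [3, 3, -2]]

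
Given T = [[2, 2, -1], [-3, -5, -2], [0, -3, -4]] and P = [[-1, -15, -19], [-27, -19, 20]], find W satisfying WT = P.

T is on the right of W, so right-multiply by T⁻¹: W = PT⁻¹.
det T = -5, so T⁻¹ = [[-14/5, -11/5, 9/5], [12/5, 8/5, -7/5], [-9/5, -6/5, 4/5]].
W = PT⁻¹ = [[-1, -15, -19], [-27, -19, 20]] · [[-14/5, -11/5, 9/5], [12/5, 8/5, -7/5], [-9/5, -6/5, 4/5]] = [[1, 1, 4], [-6, 5, -6]].

W = [[1, 1, 4], [-6, 5, -6]]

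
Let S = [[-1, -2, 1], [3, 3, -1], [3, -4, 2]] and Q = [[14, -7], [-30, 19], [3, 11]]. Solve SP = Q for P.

P = [[-5, 5], [-6, 2], [-3, 2]]

S is on the left of P, so left-multiply by S⁻¹: P = S⁻¹Q.
det S = -5, so S⁻¹ = [[-2/5, 0, 1/5], [9/5, 1, -2/5], [21/5, 2, -3/5]].
P = S⁻¹Q = [[-2/5, 0, 1/5], [9/5, 1, -2/5], [21/5, 2, -3/5]] · [[14, -7], [-30, 19], [3, 11]] = [[-5, 5], [-6, 2], [-3, 2]].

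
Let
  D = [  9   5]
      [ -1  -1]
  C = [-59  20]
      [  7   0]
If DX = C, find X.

X = [[-6, 5], [-1, -5]]

D is on the left of X, so left-multiply by D⁻¹: X = D⁻¹C.
det D = -4, so D⁻¹ = [[1/4, 5/4], [-1/4, -9/4]].
X = D⁻¹C = [[1/4, 5/4], [-1/4, -9/4]] · [[-59, 20], [7, 0]] = [[-6, 5], [-1, -5]].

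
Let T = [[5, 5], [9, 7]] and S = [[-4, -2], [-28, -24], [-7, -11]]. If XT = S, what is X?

T is on the right of X, so right-multiply by T⁻¹: X = ST⁻¹.
T has determinant -10; T⁻¹ = [[-7/10, 1/2], [9/10, -1/2]].
X = ST⁻¹ = [[-4, -2], [-28, -24], [-7, -11]] · [[-7/10, 1/2], [9/10, -1/2]] = [[1, -1], [-2, -2], [-5, 2]].

X = [[1, -1], [-2, -2], [-5, 2]]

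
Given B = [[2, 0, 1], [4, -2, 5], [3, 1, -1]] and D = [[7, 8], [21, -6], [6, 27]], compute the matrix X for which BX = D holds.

B is on the left of X, so left-multiply by B⁻¹: X = B⁻¹D.
B has determinant 4; B⁻¹ = [[-3/4, 1/4, 1/2], [19/4, -5/4, -3/2], [5/2, -1/2, -1]].
X = B⁻¹D = [[-3/4, 1/4, 1/2], [19/4, -5/4, -3/2], [5/2, -1/2, -1]] · [[7, 8], [21, -6], [6, 27]] = [[3, 6], [-2, 5], [1, -4]].

X = [[3, 6], [-2, 5], [1, -4]]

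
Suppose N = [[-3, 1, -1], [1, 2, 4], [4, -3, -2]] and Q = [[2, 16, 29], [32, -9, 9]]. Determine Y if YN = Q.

Y = [[-3, 5, -3], [-1, 5, 6]]

N is on the right of Y, so right-multiply by N⁻¹: Y = QN⁻¹.
det N = 5; the adjugate gives N⁻¹ = [[8/5, 1, 6/5], [18/5, 2, 11/5], [-11/5, -1, -7/5]].
Y = QN⁻¹ = [[2, 16, 29], [32, -9, 9]] · [[8/5, 1, 6/5], [18/5, 2, 11/5], [-11/5, -1, -7/5]] = [[-3, 5, -3], [-1, 5, 6]].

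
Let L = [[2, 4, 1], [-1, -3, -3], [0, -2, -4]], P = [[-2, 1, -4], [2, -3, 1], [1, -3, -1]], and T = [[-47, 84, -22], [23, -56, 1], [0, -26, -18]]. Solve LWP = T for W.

W = L⁻¹TP⁻¹ (apply L⁻¹ on the left and P⁻¹ on the right).
det L = -2, so L⁻¹ = [[-3, -7, 9/2], [2, 4, -5/2], [-1, -2, 1]].
det P = 3, so P⁻¹ = [[2, 13/3, -11/3], [1, 2, -2], [-1, -5/3, 4/3]].
L⁻¹T = [[-20, 23, -22], [-2, 9, 5], [1, 2, 2]].
W = (L⁻¹T)P⁻¹ = [[5, -4, -2], [0, 1, -4], [2, 5, -5]].

W = [[5, -4, -2], [0, 1, -4], [2, 5, -5]]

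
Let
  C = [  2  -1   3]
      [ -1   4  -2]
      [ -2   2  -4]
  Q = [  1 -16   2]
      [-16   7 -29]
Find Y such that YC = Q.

Y = [[0, -5, 2], [-3, -2, 6]]

Since C sits to the right of Y, Y = QC⁻¹.
det C = -6; the adjugate gives C⁻¹ = [[2, -1/3, 5/3], [0, 1/3, -1/6], [-1, 1/3, -7/6]].
Y = QC⁻¹ = [[1, -16, 2], [-16, 7, -29]] · [[2, -1/3, 5/3], [0, 1/3, -1/6], [-1, 1/3, -7/6]] = [[0, -5, 2], [-3, -2, 6]].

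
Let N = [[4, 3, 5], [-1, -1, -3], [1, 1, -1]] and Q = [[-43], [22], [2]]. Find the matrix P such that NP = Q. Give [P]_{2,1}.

Left-multiplying both sides by N⁻¹ gives P = N⁻¹Q.
det N = 4; the adjugate gives N⁻¹ = [[1, 2, -1], [-1, -9/4, 7/4], [0, -1/4, -1/4]].
P = N⁻¹Q = [[1, 2, -1], [-1, -9/4, 7/4], [0, -1/4, -1/4]] · [[-43], [22], [2]] = [[-1], [-3], [-6]].

-3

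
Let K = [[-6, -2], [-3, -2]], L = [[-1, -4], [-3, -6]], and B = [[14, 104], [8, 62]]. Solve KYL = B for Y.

Y = [[5, -1], [4, -1]]

Isolating Y: multiply by K⁻¹ from the left and L⁻¹ from the right, so Y = K⁻¹BL⁻¹.
det K = 6, so K⁻¹ = [[-1/3, 1/3], [1/2, -1]].
L has determinant -6; L⁻¹ = [[1, -2/3], [-1/2, 1/6]].
K⁻¹B = [[-2, -14], [-1, -10]].
Y = (K⁻¹B)L⁻¹ = [[5, -1], [4, -1]].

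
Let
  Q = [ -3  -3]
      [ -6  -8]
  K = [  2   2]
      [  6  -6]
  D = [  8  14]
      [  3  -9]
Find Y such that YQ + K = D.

Y = [[4, -3], [1, 0]]

YQ = D − K = [[6, 12], [-3, -3]].
Right-multiplying both sides by Q⁻¹ gives Y = (D − K)Q⁻¹.
det Q = 6; the adjugate gives Q⁻¹ = [[-4/3, 1/2], [1, -1/2]].
Y = (D − K)Q⁻¹ = [[4, -3], [1, 0]].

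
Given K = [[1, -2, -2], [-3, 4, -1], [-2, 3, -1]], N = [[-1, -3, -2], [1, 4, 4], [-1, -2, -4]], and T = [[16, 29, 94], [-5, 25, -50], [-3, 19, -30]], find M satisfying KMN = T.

M = [[5, -2, -5], [-1, 0, 5], [-4, -4, 5]]

M = K⁻¹TN⁻¹ (apply K⁻¹ on the left and N⁻¹ on the right).
det K = 3, so K⁻¹ = [[-1/3, -8/3, 10/3], [-1/3, -5/3, 7/3], [-1/3, 1/3, -2/3]].
det N = 4; the adjugate gives N⁻¹ = [[-2, -2, -1], [0, 1/2, 1/2], [1/2, 1/4, -1/4]].
K⁻¹T = [[-2, -13, 2], [-4, -7, -18], [-5, -14, -28]].
M = (K⁻¹T)N⁻¹ = [[5, -2, -5], [-1, 0, 5], [-4, -4, 5]].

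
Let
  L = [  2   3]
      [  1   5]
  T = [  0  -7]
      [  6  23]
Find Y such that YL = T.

L is on the right of Y, so right-multiply by L⁻¹: Y = TL⁻¹.
L has determinant 7; L⁻¹ = [[5/7, -3/7], [-1/7, 2/7]].
Y = TL⁻¹ = [[0, -7], [6, 23]] · [[5/7, -3/7], [-1/7, 2/7]] = [[1, -2], [1, 4]].

Y = [[1, -2], [1, 4]]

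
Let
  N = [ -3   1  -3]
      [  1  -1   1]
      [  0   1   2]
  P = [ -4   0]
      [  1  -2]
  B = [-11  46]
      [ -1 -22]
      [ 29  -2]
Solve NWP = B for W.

W = [[2, 3], [-3, -5], [-2, 3]]

Isolating W: multiply by N⁻¹ from the left and P⁻¹ from the right, so W = N⁻¹BP⁻¹.
N has determinant 4; N⁻¹ = [[-3/4, -5/4, -1/2], [-1/2, -3/2, 0], [1/4, 3/4, 1/2]].
det P = 8; the adjugate gives P⁻¹ = [[-1/4, 0], [-1/8, -1/2]].
N⁻¹B = [[-5, -6], [7, 10], [11, -6]].
W = (N⁻¹B)P⁻¹ = [[2, 3], [-3, -5], [-2, 3]].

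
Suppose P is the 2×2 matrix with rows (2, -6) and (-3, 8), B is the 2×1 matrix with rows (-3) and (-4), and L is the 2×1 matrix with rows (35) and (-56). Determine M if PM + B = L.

PM = L − B = [[38], [-52]].
Since P multiplies M on the left, M = P⁻¹(L − B).
det P = -2, so P⁻¹ = [[-4, -3], [-3/2, -1]].
M = P⁻¹(L − B) = [[4], [-5]].

M = [[4], [-5]]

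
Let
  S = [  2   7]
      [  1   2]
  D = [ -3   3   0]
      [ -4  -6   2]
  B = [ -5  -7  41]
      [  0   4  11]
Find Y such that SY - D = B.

SY = B + D = [[-8, -4, 41], [-4, -2, 13]].
S is on the left of Y, so left-multiply by S⁻¹: Y = S⁻¹(B + D).
S has determinant -3; S⁻¹ = [[-2/3, 7/3], [1/3, -2/3]].
Y = S⁻¹(B + D) = [[-4, -2, 3], [0, 0, 5]].

Y = [[-4, -2, 3], [0, 0, 5]]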